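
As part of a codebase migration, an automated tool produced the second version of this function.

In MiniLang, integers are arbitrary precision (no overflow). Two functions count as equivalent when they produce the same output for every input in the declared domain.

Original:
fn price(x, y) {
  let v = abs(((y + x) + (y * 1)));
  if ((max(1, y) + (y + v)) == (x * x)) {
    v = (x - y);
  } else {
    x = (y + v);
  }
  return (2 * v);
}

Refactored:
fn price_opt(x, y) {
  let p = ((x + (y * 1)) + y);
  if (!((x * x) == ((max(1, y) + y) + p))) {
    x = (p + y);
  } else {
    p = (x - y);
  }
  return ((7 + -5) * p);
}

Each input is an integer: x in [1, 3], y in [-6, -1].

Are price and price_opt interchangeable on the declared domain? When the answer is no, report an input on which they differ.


These are not equivalent — on x=1, y=-6 the outputs split (22 vs -22).
price: v=11, then ((max(1, y) + (y + v)) == (x * x)) is false, then x=5, then returns 22
price_opt: p=-11, then (!((x * x) == ((max(1, y) + y) + p))) is true, then x=-17, then returns -22
verdict: not equivalent; witness: x=1, y=-6


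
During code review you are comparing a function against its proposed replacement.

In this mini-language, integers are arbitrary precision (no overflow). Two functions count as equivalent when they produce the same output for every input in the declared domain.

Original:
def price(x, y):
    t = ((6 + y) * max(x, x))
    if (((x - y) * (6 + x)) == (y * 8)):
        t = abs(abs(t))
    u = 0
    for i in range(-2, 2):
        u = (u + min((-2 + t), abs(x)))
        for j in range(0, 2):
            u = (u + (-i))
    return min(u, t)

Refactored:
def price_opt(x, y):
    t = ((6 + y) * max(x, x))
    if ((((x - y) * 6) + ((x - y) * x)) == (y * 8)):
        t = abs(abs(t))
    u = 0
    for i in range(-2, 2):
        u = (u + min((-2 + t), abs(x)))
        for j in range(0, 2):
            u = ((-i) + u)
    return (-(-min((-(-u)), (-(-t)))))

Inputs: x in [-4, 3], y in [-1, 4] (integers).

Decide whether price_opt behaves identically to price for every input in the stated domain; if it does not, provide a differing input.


Reading the diff, among the changes: arithmetic usage differs.
Spot check at x=-3, y=2 — price: t=-24, then (((x - y) * (6 + x)) == (y * 8)) is false, then u=0, then (i=-2), then u=-26, then (j=0), then u=-24, then (j=1), then u=-22, then (i=-1), then u=-48, then (j=0), then u=-47, then (j=1), then u=-46, then (i=0), then u=-72, then (j=0), then u=-72, then (j=1), then u=-72, then (i=1), then u=-98, then (j=0), then u=-99, then (j=1), then u=-100, then returns -100. price_opt: t=-24, then ((((x - y) * 6) + ((x - y) * x)) == (y * 8)) is false, then u=0, then (i=-2), then u=-26, then (j=0), then u=-24, then (j=1), then u=-22, then (i=-1), then u=-48, then (j=0), then u=-47, then (j=1), then u=-46, then (i=0), then u=-72, then (j=0), then u=-72, then (j=1), then u=-72, then (i=1), then u=-98, then (j=0), then u=-99, then (j=1), then u=-100, then returns -100. Both give -100.
Across all 48 domain points the two functions coincide.
verdict: equivalent


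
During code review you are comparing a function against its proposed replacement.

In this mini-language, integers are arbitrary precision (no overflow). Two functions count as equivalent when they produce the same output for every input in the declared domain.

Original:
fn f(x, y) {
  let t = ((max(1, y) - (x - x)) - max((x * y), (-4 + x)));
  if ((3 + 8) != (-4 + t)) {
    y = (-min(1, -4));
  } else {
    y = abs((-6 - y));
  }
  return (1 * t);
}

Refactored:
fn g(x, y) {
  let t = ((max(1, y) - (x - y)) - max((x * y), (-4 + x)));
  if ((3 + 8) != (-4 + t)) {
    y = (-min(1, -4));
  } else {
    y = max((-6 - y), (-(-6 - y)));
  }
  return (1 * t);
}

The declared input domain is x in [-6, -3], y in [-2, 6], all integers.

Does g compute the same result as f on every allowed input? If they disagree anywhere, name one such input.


Try x=-6, y=-2.
f: t=-11, then ((3 + 8) != (-4 + t)) is true, then y=4, then returns -11
g: t=-7, then ((3 + 8) != (-4 + t)) is true, then y=4, then returns -7
-11 and -7 differ, so these are not the same function on this domain.
verdict: not equivalent; witness: x=-6, y=-2


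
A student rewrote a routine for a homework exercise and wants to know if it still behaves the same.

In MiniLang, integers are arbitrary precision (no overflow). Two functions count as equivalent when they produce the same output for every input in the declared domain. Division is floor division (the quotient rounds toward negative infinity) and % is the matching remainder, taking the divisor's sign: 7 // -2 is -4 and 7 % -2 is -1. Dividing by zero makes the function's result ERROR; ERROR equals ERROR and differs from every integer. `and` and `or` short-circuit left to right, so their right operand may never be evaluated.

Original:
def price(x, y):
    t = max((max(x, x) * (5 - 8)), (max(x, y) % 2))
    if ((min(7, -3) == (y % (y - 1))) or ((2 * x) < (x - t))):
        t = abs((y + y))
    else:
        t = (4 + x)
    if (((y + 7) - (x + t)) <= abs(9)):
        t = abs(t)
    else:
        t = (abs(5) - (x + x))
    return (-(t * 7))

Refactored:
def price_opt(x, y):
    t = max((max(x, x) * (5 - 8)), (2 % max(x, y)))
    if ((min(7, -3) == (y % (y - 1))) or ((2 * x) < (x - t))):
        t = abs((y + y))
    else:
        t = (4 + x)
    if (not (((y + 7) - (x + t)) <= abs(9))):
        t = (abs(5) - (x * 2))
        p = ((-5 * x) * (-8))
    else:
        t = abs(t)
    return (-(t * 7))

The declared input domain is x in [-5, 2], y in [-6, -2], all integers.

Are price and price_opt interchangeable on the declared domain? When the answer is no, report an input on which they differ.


On input x=0, y=-6, price returns -28 while price_opt returns ERROR.
verdict: not equivalent; witness: x=0, y=-6


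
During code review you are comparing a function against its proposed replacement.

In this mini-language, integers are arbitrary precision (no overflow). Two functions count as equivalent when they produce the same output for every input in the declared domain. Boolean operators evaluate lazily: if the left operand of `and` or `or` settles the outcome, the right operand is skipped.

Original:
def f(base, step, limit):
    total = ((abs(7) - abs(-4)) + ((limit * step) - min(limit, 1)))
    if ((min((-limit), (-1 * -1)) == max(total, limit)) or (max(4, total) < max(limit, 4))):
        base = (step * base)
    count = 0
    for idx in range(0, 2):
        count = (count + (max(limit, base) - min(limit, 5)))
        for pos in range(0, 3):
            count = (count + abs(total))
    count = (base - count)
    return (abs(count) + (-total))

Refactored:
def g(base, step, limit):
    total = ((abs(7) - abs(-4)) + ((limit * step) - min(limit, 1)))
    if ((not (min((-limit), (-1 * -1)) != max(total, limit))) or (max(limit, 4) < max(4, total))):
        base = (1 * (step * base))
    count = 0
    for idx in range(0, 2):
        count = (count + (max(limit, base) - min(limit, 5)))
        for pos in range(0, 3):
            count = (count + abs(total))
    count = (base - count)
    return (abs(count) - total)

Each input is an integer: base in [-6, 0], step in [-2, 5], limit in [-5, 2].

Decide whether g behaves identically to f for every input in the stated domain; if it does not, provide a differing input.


Consider the input base=-6, step=-2, limit=-5.
f: total := 18 | ((min((-limit), (-1 * -1)) == max(total, limit)) or (max(4, total) < max(limit, 4))): false | count := 0 | iter idx=0: | count := 0 | iter pos=0: | count := 18 | iter pos=1: | count := 36 | iter pos=2: | count := 54 | iter idx=1: | count := 54 | iter pos=0: | count := 72 | iter pos=1: | count := 90 | iter pos=2: | count := 108 | count := -114 | result 96
g: total := 18 | ((not (min((-limit), (-1 * -1)) != max(total, limit))) or (max(limit, 4) < max(4, total))): true | base := 12 | count := 0 | iter idx=0: | count := 17 | iter pos=0: | count := 35 | iter pos=1: | count := 53 | iter pos=2: | count := 71 | iter idx=1: | count := 88 | iter pos=0: | count := 106 | iter pos=1: | count := 124 | iter pos=2: | count := 142 | count := -130 | result 112
96 and 112 differ, so these are not the same function on this domain.
verdict: not equivalent; witness: base=-6, step=-2, limit=-5


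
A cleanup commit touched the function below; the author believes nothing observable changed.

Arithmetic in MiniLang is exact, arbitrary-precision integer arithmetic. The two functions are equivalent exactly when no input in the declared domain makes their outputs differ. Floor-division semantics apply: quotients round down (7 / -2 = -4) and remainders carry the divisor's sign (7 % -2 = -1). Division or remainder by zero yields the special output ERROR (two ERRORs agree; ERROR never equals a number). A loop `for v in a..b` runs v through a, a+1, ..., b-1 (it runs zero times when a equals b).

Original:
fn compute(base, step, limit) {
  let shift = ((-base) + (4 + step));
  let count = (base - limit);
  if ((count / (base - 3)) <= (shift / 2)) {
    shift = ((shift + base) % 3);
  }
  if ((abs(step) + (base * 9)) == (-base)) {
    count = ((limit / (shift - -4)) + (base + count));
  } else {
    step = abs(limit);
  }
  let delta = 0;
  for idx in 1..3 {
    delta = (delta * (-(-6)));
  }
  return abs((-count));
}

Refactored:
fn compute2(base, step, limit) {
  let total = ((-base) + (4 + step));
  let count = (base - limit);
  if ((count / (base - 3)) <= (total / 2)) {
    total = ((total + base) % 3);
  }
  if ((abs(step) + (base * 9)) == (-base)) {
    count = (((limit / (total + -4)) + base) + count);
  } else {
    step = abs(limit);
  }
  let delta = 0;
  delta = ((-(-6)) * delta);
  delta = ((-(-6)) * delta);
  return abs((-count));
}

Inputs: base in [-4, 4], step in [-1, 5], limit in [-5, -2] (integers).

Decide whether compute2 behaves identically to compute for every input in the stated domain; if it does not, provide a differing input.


Not equivalent: base=0, step=0, limit=-5 separates them (4 vs 6).
compute: shift := 4 | count := 5 | ((count / (base - 3)) <= (shift / 2)): true | shift := 1 | ((abs(step) + (base * 9)) == (-base)): true | count := 4 | delta := 0 | iter idx=1: | delta := 0 | iter idx=2: | delta := 0 | result 4
compute2: total := 4 | count := 5 | ((count / (base - 3)) <= (total / 2)): true | total := 1 | ((abs(step) + (base * 9)) == (-base)): true | count := 6 | delta := 0 | delta := 0 | delta := 0 | result 6
verdict: not equivalent; witness: base=0, step=0, limit=-5


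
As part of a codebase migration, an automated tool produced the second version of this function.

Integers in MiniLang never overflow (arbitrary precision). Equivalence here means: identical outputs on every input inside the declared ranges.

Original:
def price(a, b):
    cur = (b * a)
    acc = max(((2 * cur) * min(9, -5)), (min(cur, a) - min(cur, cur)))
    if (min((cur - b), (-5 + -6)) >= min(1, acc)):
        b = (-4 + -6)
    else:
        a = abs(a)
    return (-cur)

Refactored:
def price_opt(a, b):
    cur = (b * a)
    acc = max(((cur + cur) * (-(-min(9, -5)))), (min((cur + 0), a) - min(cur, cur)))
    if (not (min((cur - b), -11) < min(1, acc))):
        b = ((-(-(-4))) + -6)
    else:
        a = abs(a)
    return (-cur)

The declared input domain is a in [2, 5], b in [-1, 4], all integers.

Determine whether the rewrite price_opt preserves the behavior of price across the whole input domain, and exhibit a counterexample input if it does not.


The two versions differ — the changes include constant usage differs; and boolean connective usage differs; and arithmetic usage differs; and comparison usage differs.
Spot check at a=2, b=-1 — price: cur=-2, then acc=20, then (min((cur - b), (-5 + -6)) >= min(1, acc)) is false, then a=2, then returns 2. price_opt: cur=-2, then acc=20, then (not (min((cur - b), -11) < min(1, acc))) is false, then a=2, then returns 2. Both give 2.
Every one of the 24 inputs gives matching results.
verdict: equivalent


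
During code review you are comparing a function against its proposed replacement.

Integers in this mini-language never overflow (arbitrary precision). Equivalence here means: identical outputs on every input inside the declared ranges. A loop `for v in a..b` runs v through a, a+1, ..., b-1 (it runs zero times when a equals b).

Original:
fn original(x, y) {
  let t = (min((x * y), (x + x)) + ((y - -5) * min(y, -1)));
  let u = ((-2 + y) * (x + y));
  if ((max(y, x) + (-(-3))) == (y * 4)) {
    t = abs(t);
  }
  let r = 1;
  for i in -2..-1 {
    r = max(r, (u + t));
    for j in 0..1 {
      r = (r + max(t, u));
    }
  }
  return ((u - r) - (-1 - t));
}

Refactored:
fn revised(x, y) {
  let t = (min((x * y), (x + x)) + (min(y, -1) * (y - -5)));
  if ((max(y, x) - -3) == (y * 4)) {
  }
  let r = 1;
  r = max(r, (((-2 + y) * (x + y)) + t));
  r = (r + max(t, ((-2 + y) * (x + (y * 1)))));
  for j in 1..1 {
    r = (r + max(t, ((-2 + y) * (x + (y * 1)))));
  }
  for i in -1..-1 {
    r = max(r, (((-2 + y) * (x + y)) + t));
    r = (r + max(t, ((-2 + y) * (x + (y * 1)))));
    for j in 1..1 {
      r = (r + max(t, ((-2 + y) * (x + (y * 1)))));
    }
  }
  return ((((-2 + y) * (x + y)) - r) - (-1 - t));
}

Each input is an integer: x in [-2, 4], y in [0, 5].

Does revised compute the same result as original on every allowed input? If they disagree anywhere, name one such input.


Not equivalent: x=-2, y=1 separates them (-9 vs -10).
original: t := -10 | u := 1 | ((max(y, x) + (-(-3))) == (y * 4)): true | t := 10 | r := 1 | iter i=-2: | r := 11 | iter j=0: | r := 21 | result -9
revised: t := -10 | ((max(y, x) - -3) == (y * 4)): true | r := 1 | r := 1 | r := 2 | loop over j: empty range | loop over i: empty range | result -10
verdict: not equivalent; witness: x=-2, y=1


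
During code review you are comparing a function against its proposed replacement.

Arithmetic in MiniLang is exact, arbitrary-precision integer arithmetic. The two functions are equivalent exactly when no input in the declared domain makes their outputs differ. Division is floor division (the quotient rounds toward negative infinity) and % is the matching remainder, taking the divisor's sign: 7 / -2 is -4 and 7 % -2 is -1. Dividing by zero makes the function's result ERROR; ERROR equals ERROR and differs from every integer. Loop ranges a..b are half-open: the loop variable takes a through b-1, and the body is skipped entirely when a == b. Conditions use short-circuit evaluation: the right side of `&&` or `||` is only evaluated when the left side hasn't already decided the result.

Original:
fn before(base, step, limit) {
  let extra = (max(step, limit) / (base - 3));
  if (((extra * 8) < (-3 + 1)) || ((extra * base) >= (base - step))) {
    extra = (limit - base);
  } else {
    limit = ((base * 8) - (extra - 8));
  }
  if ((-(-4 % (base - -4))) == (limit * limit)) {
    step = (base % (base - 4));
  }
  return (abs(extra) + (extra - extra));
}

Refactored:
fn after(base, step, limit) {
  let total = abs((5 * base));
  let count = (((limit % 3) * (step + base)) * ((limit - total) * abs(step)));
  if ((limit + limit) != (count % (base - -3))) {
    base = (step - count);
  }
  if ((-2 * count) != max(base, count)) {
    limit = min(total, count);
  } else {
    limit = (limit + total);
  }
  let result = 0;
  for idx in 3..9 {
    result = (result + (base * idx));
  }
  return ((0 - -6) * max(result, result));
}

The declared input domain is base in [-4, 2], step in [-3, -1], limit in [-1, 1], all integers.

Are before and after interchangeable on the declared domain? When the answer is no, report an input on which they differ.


The rewrite breaks on base=-4, step=-3, limit=-1, where the results are ERROR and -175230.
before: extra becomes 0; next (((extra * 8) < (-3 + 1)) || ((extra * base) >= (base - step))) evaluates to true; next extra becomes 3; next hits division by zero so the output is ERROR
after: total becomes 20; next count becomes 882; next ((limit + limit) != (count % (base - -3))) evaluates to true; next base becomes -885; next ((-2 * count) != max(base, count)) evaluates to true; next limit becomes 20; next result becomes 0; next at idx=3:; next result becomes -2655; next at idx=4:; next result becomes -6195; next at idx=5:; next result becomes -10620; next at idx=6:; next result becomes -15930; next at idx=7:; next result becomes -22125; next at idx=8:; next result becomes -29205; next final value -175230
verdict: not equivalent; witness: base=-4, step=-3, limit=-1


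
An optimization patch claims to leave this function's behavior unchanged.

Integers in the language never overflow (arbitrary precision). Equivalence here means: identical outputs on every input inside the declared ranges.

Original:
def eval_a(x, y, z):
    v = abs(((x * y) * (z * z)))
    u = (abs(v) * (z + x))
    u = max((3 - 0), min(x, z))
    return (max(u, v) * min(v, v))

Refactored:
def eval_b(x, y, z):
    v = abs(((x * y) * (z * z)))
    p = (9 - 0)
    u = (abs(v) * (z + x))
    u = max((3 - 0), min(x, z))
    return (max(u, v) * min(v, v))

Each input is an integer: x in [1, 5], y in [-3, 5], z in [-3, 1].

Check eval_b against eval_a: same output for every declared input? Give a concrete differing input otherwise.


Differences: local variable names differ; and constant usage differs; and statement counts differ; and arithmetic usage differs — yet all 225 inputs agree.
verdict: equivalent


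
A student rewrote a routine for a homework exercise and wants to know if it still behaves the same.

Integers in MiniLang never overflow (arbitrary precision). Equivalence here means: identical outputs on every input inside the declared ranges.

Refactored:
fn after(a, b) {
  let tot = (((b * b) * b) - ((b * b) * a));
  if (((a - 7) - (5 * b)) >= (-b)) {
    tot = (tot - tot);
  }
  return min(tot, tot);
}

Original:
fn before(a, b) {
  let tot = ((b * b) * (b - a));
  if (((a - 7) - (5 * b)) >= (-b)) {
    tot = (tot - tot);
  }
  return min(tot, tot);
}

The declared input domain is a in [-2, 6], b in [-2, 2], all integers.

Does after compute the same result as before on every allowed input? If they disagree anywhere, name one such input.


Comparing the listings, the differences include: arithmetic usage differs.
Tracing a=2, b=1: before: tot := -1 | (((a - 7) - (5 * b)) >= (-b)): false | result -1 | after: tot := -1 | (((a - 7) - (5 * b)) >= (-b)): false | result -1 — matching result -1.
An exhaustive pass over the 45 declared inputs shows identical outputs.
verdict: equivalent


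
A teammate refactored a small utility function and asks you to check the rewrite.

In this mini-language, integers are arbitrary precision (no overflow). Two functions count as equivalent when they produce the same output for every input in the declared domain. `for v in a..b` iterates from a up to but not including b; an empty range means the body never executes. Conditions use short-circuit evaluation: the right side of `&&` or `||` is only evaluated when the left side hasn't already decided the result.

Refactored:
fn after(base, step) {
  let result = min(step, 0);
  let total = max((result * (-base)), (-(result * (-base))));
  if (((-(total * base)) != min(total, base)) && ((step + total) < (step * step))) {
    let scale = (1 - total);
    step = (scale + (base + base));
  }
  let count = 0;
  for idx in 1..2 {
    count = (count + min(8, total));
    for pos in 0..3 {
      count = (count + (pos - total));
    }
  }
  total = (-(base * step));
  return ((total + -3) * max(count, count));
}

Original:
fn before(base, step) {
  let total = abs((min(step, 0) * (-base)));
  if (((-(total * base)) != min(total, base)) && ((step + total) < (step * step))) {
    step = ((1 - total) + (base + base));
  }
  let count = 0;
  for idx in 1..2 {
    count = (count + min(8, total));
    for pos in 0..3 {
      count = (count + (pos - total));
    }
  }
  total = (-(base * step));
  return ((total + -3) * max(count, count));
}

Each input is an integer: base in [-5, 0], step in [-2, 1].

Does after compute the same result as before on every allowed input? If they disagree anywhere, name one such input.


Comparing the listings, the differences include: arithmetic usage differs, and local variable names differ, and min/max/abs usage differs, and statement counts differ.
As a probe, take base=-1, step=-2: before runs total becomes 2; next (((-(total * base)) != min(total, base)) && ((step + total) < (step * step))) evaluates to true; next step becomes -3; next count becomes 0; next at idx=1:; next count becomes 2; next at pos=0:; next count becomes 0; next at pos=1:; next count becomes -1; next at pos=2:; next count becomes -1; next total becomes -3; next final value 6; after runs result becomes -2; next total becomes 2; next (((-(total * base)) != min(total, base)) && ((step + total) < (step * step))) evaluates to true; next scale becomes -1; next step becomes -3; next count becomes 0; next at idx=1:; next count becomes 2; next at pos=0:; next count becomes 0; next at pos=1:; next count becomes -1; next at pos=2:; next count becomes -1; next total becomes -3; next final value 6; both end at 6.
Checked all 24 inputs in the declared domain: the outputs agree on every one.
verdict: equivalent


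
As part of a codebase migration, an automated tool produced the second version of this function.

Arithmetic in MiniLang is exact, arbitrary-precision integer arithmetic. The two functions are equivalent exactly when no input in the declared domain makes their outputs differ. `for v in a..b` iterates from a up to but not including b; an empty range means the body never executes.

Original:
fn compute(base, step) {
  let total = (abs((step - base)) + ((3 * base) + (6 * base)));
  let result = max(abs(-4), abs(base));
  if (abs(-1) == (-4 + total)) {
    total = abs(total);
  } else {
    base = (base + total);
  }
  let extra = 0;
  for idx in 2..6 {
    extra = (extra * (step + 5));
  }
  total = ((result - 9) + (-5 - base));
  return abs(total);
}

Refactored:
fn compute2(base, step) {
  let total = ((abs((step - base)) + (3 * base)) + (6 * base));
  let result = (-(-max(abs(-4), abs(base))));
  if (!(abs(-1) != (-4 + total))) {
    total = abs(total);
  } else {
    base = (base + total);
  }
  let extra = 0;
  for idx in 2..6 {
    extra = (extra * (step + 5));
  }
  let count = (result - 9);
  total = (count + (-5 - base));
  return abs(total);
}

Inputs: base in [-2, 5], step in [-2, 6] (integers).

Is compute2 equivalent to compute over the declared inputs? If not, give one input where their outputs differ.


Behavior is preserved: although comparison usage differs; also statement counts differ; also local variable names differ; also boolean connective usage differs, the outputs never diverge.
One worked example (base=4, step=5) — compute: total := 37 | result := 4 | (abs(-1) == (-4 + total)): false | base := 41 | extra := 0 | iter idx=2: | extra := 0 | iter idx=3: | extra := 0 | iter idx=4: | extra := 0 | iter idx=5: | extra := 0 | total := -51 | result 51; compute2: total := 37 | result := 4 | (!(abs(-1) != (-4 + total))): false | base := 41 | extra := 0 | iter idx=2: | extra := 0 | iter idx=3: | extra := 0 | iter idx=4: | extra := 0 | iter idx=5: | extra := 0 | count := -5 | total := -51 | result 51; agreement on 51.
Sweeping the whole domain (72 inputs) finds no disagreement.
verdict: equivalent


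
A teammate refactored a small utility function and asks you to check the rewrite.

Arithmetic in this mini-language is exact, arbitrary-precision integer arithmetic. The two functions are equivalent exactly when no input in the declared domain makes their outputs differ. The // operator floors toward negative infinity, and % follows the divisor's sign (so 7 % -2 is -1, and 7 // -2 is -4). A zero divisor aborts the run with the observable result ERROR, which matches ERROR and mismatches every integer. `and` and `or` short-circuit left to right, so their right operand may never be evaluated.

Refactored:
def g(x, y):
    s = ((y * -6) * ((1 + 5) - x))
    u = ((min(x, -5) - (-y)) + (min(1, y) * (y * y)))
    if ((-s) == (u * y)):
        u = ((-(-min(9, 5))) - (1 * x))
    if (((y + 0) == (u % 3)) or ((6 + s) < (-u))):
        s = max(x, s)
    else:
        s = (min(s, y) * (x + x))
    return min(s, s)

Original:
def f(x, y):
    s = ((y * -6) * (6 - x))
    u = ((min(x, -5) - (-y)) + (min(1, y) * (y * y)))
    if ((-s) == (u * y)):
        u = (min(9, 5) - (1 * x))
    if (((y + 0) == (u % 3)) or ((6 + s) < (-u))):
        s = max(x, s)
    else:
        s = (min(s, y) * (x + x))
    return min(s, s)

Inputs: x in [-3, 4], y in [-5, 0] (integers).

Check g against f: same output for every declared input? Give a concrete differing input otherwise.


Differences: arithmetic usage differs, plus constant usage differs — yet all 48 inputs agree.
verdict: equivalent


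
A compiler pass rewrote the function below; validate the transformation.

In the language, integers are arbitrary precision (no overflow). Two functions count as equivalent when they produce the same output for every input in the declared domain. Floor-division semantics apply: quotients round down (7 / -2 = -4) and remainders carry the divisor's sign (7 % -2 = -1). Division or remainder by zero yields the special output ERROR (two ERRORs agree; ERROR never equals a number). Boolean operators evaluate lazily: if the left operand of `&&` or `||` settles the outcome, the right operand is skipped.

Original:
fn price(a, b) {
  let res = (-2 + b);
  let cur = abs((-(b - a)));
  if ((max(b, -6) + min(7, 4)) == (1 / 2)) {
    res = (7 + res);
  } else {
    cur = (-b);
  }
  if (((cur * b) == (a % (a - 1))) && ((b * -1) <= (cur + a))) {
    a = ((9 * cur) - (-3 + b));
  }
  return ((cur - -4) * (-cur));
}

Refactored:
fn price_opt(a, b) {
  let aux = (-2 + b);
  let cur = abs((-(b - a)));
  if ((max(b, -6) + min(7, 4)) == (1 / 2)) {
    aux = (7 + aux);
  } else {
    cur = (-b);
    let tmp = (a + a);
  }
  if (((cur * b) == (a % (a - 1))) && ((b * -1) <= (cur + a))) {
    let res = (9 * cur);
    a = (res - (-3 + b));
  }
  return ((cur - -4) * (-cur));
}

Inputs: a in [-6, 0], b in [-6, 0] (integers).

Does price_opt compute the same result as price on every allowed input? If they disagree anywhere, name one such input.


Side by side, the visible changes include: arithmetic usage differs, plus statement counts differ, plus local variable names differ.
Spot check at a=-2, b=-4 — price: res becomes -6; next cur becomes 2; next ((max(b, -6) + min(7, 4)) == (1 / 2)) evaluates to true; next res becomes 1; next (((cur * b) == (a % (a - 1))) && ((b * -1) <= (cur + a))) evaluates to false; next final value -12. price_opt: aux becomes -6; next cur becomes 2; next ((max(b, -6) + min(7, 4)) == (1 / 2)) evaluates to true; next aux becomes 1; next (((cur * b) == (a % (a - 1))) && ((b * -1) <= (cur + a))) evaluates to false; next final value -12. Both give -12.
Across all 49 domain points the two functions coincide.
verdict: equivalent


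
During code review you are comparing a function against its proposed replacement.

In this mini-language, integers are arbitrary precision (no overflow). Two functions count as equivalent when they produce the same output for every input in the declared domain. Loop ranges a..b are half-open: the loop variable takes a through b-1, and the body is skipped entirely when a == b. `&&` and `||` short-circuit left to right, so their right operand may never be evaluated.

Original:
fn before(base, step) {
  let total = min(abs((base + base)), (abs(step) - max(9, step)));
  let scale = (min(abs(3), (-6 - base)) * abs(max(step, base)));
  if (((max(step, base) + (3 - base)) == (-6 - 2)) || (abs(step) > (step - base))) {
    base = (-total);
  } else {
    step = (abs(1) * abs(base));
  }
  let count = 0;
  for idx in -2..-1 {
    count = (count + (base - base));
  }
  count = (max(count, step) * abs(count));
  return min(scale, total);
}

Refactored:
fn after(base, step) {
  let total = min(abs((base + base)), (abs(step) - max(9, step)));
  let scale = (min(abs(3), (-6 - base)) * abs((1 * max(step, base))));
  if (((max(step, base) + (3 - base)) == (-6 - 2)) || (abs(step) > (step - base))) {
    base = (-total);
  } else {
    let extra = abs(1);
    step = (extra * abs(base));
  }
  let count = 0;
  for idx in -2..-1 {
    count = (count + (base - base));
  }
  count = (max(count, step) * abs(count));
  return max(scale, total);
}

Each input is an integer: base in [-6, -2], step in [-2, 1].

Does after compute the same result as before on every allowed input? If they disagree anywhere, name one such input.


The rewrite breaks on base=-6, step=-2, where the results are -7 and 0.
before: total := -7 | scale := 0 | (((max(step, base) + (3 - base)) == (-6 - 2)) || (abs(step) > (step - base))): false | step := 6 | count := 0 | iter idx=-2: | count := 0 | count := 0 | result -7
after: total := -7 | scale := 0 | (((max(step, base) + (3 - base)) == (-6 - 2)) || (abs(step) > (step - base))): false | extra := 1 | step := 6 | count := 0 | iter idx=-2: | count := 0 | count := 0 | result 0
verdict: not equivalent; witness: base=-6, step=-2


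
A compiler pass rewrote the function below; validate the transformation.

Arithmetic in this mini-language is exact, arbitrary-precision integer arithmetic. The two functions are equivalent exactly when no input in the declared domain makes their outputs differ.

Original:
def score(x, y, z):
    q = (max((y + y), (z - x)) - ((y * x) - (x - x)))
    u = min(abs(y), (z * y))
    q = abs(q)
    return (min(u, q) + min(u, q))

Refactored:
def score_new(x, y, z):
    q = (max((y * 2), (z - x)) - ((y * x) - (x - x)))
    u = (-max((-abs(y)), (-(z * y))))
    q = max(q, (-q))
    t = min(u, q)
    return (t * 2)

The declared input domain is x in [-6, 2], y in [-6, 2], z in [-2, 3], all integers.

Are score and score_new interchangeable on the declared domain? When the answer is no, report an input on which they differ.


Equivalent — the differences include local variable names differ; also statement counts differ; also constant usage differs; also arithmetic usage differs; also min/max/abs usage differs, yet no declared input distinguishes the two.
As a probe, take x=-5, y=-5, z=2: score runs q := -18 | u := -10 | q := 18 | result -20; score_new runs q := -18 | u := -10 | q := 18 | t := -10 | result -20; both end at -20.
Checked all 486 inputs in the declared domain: the outputs agree on every one.
verdict: equivalent


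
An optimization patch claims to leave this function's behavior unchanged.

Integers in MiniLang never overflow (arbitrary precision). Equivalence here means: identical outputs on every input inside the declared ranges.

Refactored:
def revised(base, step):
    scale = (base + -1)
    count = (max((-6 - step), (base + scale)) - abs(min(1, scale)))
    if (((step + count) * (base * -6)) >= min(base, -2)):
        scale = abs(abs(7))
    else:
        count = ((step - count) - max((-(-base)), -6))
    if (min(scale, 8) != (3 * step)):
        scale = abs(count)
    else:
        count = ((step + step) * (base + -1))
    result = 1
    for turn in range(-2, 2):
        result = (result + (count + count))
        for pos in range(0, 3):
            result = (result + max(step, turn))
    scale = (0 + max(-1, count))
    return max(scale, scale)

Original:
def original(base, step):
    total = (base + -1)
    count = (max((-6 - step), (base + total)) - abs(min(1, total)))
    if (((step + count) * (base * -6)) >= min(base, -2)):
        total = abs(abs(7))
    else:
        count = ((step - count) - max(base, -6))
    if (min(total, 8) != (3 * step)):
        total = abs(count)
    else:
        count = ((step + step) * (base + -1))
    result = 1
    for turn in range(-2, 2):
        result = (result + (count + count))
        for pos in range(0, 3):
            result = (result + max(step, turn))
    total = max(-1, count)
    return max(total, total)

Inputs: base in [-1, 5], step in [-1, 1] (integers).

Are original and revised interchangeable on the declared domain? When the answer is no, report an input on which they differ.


Comparing the listings, the differences include: arithmetic usage differs, and local variable names differ, and constant usage differs.
As a probe, take base=3, step=-1: original runs total=2, then count=4, then (((step + count) * (base * -6)) >= min(base, -2)) is false, then count=-8, then (min(total, 8) != (3 * step)) is true, then total=8, then result=1, then (turn=-2), then result=-15, then (pos=0), then result=-16, then (pos=1), then result=-17, then (pos=2), then result=-18, then (turn=-1), then result=-34, then (pos=0), then result=-35, then (pos=1), then result=-36, then (pos=2), then result=-37, then (turn=0), then result=-53, then (pos=0), then result=-53, then (pos=1), then result=-53, then (pos=2), then result=-53, then (turn=1), then result=-69, then (pos=0), then result=-68, then (pos=1), then result=-67, then (pos=2), then result=-66, then total=-1, then returns -1; revised runs scale=2, then count=4, then (((step + count) * (base * -6)) >= min(base, -2)) is false, then count=-8, then (min(scale, 8) != (3 * step)) is true, then scale=8, then result=1, then (turn=-2), then result=-15, then (pos=0), then result=-16, then (pos=1), then result=-17, then (pos=2), then result=-18, then (turn=-1), then result=-34, then (pos=0), then result=-35, then (pos=1), then result=-36, then (pos=2), then result=-37, then (turn=0), then result=-53, then (pos=0), then result=-53, then (pos=1), then result=-53, then (pos=2), then result=-53, then (turn=1), then result=-69, then (pos=0), then result=-68, then (pos=1), then result=-67, then (pos=2), then result=-66, then scale=-1, then returns -1; both end at -1.
Sweeping the whole domain (21 inputs) finds no disagreement.
verdict: equivalent


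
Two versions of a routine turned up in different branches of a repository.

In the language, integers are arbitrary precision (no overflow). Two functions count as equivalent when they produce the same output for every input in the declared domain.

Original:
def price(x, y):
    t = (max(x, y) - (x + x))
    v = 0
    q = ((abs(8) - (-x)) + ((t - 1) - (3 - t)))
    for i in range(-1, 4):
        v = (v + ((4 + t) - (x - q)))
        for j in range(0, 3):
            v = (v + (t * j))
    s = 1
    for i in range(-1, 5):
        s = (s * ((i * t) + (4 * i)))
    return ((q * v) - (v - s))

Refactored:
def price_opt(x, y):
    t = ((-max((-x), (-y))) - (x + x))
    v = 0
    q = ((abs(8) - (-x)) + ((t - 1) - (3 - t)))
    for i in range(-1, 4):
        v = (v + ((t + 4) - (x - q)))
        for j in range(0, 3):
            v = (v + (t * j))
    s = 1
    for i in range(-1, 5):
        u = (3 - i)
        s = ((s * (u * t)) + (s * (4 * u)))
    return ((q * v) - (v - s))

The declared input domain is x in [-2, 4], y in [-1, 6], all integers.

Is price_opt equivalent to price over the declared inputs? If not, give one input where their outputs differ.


Input x=-2, y=-1: 910 from price versus 500 from price_opt.
verdict: not equivalent; witness: x=-2, y=-1


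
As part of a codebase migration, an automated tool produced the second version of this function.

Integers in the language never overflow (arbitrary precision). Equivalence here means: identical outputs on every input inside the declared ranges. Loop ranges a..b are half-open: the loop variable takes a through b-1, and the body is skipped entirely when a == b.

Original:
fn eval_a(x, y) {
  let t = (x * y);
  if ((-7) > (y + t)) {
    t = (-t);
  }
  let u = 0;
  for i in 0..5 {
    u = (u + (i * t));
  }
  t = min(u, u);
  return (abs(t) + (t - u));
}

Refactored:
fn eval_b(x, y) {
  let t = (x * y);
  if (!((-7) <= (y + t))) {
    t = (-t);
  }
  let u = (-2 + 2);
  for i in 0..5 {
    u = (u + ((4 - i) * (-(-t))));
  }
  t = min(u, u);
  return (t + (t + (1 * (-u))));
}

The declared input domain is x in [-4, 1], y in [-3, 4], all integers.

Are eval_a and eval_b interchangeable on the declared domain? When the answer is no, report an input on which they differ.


On input x=-4, y=1, eval_a returns 40 while eval_b returns -40.
verdict: not equivalent; witness: x=-4, y=1


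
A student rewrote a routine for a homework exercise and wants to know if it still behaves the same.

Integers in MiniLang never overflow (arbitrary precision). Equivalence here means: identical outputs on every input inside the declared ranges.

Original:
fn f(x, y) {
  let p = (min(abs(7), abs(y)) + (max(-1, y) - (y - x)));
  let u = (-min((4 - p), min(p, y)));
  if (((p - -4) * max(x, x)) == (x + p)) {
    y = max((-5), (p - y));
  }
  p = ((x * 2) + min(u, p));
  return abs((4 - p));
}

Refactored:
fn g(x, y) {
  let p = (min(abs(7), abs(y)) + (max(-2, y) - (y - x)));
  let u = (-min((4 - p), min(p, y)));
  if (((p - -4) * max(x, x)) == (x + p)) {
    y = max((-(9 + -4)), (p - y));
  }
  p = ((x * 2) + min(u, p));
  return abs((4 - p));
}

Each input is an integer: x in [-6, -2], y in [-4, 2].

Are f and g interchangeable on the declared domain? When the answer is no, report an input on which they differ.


The rewrite breaks on x=-6, y=-4, where the results are 15 and 16.
f: p := 1 | u := 4 | (((p - -4) * max(x, x)) == (x + p)): false | p := -11 | result 15
g: p := 0 | u := 4 | (((p - -4) * max(x, x)) == (x + p)): false | p := -12 | result 16
verdict: not equivalent; witness: x=-6, y=-4


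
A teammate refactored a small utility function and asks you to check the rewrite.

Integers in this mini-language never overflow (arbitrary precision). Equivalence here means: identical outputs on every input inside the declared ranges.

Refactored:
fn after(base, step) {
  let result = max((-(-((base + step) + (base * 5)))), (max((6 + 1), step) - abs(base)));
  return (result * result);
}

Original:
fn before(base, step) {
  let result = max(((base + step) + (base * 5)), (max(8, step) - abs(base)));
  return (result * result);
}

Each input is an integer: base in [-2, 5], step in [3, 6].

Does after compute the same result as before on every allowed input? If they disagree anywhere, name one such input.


Consider the input base=-2, step=3.
before: result = 6; return 36
after: result = 5; return 25
36 and 25 differ, so these are not the same function on this domain.
verdict: not equivalent; witness: base=-2, step=3


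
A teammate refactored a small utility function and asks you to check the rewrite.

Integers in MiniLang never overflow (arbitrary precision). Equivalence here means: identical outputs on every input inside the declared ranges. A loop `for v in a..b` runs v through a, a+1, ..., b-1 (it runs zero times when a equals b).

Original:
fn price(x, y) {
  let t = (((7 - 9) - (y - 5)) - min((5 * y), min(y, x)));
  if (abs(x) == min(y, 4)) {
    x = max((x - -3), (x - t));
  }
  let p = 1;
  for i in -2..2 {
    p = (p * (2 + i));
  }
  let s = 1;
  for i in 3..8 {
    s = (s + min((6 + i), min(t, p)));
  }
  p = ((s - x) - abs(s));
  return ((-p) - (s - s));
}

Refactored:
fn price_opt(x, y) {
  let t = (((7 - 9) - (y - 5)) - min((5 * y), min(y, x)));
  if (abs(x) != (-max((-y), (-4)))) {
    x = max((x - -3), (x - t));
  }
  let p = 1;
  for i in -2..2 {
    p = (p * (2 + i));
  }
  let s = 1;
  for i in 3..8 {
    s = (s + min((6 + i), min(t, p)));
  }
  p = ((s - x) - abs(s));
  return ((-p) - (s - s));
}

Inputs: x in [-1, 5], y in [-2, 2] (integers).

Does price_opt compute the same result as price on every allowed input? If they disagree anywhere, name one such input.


On input x=-1, y=-2, price returns -1 while price_opt returns 2.
verdict: not equivalent; witness: x=-1, y=-2


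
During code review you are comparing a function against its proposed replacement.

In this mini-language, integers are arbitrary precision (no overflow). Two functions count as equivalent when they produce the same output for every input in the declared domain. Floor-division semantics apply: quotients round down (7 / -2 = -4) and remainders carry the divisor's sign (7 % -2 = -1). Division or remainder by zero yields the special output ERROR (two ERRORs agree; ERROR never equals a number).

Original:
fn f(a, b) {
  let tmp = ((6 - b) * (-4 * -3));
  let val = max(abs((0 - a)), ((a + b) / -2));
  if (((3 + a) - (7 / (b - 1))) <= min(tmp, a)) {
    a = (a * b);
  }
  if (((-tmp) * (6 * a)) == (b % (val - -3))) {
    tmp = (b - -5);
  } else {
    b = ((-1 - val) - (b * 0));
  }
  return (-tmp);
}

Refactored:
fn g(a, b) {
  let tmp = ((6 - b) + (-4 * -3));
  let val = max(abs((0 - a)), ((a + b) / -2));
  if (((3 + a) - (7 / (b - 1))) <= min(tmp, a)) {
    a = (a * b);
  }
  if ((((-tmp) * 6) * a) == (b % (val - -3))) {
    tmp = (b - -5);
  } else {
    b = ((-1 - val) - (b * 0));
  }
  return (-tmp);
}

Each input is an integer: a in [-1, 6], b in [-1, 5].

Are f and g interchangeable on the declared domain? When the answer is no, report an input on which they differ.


At a=-1, b=-1: f gives -84, g gives -19.
verdict: not equivalent; witness: a=-1, b=-1
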